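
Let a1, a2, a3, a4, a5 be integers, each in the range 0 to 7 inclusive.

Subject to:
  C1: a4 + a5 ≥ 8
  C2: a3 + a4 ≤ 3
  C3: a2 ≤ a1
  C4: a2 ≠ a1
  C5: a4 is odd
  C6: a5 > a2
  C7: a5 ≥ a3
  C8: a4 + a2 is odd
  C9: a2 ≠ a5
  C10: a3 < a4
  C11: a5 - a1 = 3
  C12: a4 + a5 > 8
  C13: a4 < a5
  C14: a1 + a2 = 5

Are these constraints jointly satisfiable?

One satisfying assignment is a1 = 3, a2 = 2, a3 = 0, a4 = 3, a5 = 6.
For the less obvious constraints — constraint 1: a4 + a5 = 9; constraint 2: a3 + a4 = 3 — and the others hold by inspection.

Satisfiable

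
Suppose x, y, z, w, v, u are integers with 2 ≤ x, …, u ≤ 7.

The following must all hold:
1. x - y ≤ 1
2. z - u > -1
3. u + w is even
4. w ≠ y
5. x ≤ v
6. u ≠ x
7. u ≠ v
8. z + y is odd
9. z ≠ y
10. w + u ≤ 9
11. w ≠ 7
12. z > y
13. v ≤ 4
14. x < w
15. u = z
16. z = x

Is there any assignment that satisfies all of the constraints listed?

From constraints 15 and 16, u = z = x, so u = x. But constraint 6 says u ≠ x. Contradiction.

Unsatisfiable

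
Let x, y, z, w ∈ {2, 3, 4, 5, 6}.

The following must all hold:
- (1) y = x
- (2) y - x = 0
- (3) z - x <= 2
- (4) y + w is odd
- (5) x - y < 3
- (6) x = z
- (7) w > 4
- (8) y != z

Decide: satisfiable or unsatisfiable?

Unsatisfiable

From constraints 1 and 6, y = x = z, so y = z. But constraint 8 says y ≠ z. Contradiction.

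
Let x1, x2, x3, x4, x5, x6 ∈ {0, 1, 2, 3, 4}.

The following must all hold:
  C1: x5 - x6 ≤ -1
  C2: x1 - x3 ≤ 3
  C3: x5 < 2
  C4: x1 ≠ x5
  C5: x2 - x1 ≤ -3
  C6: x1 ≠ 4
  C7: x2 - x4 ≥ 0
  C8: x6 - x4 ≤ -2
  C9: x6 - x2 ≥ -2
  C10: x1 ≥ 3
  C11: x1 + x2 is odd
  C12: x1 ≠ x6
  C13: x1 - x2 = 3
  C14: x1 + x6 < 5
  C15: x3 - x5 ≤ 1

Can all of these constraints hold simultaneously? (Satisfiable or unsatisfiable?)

Unsatisfiable

Constraints 1, 2, 5, 7, 8, and 15 give x2 − x4 ≥ 0, x4 − x6 ≥ 2, x6 − x5 ≥ 1, x5 − x3 ≥ -1, x3 − x1 ≥ -3, x1 − x2 ≥ 3.
Adding all 6 inequalities: the left sides telescope to 0, and the right sides sum to 0 + 2 + 1 + (-1) + (-3) + 3 = 2. So 0 ≥ 2, which is false.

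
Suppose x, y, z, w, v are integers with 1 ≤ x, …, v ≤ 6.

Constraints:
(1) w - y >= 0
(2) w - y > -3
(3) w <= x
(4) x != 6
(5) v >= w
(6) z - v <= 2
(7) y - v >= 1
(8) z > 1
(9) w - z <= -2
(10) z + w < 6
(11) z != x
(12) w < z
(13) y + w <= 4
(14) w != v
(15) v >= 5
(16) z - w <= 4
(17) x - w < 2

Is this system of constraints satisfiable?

Unsatisfiable

Constraints 1, 6, 7, and 9 give z − w ≥ 2, w − y ≥ 0, y − v ≥ 1, v − z ≥ -2.
Adding all 4 inequalities: the left sides telescope to 0, and the right sides sum to 2 + 0 + 1 + (-2) = 1. So 0 ≥ 1, which is false.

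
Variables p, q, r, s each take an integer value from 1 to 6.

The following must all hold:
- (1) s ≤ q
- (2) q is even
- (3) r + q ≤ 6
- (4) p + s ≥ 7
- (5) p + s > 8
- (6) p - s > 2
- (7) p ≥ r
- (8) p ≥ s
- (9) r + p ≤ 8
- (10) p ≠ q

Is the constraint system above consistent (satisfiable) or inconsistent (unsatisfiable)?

Satisfiable

Take p = 6, q = 4, r = 1, s = 3. Then constraint 3: r + q = 5; constraint 4: p + s = 9, and every other listed constraint is also met.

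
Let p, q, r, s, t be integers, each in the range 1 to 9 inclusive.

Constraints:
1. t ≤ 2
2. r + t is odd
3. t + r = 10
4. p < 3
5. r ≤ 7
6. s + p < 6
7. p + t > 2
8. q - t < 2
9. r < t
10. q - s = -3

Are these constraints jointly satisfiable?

Unsatisfiable

From constraint 1: t ≤ 2. From constraint 5: r ≤ 7. Hence t + r ≤ 9. But constraint 3 requires t + r = 10, and 10 > 9. Contradiction.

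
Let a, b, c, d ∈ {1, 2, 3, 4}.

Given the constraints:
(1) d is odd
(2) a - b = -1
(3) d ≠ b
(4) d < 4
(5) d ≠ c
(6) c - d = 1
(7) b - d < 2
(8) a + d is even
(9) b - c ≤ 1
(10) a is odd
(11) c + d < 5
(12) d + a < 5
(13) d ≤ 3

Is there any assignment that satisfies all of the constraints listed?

One satisfying assignment is a = 1, b = 2, c = 2, d = 1.
For the less obvious constraints — constraint 2: a - b = -1; constraint 6: c - d = 1 — and the others hold by inspection.

Satisfiable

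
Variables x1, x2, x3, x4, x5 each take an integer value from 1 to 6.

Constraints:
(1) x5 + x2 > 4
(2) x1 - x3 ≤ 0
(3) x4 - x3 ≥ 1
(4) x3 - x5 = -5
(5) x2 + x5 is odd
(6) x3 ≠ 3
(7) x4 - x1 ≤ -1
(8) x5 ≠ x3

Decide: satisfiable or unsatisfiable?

Unsatisfiable

Constraints 2, 3, and 7 give x4 − x3 ≥ 1, x3 − x1 ≥ 0, x1 − x4 ≥ 1.
Adding all 3 inequalities: the left sides telescope to 0, and the right sides sum to 1 + 0 + 1 = 2. So 0 ≥ 2, which is false.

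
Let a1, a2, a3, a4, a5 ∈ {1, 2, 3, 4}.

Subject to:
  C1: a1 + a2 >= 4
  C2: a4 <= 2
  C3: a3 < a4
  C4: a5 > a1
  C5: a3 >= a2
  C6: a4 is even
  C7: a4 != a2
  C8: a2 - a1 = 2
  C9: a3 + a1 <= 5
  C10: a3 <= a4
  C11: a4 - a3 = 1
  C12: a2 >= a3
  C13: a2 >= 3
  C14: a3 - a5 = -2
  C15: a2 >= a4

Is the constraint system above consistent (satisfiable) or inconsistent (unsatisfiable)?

Unsatisfiable

From constraints 5 and 13: a3 ≥ a2 and a2 ≥ 3, so a3 ≥ 3. From constraints 2 and 10: a3 ≤ a4 and a4 ≤ 2, so a3 ≤ 2. But 2 < 3, so no value of a3 works.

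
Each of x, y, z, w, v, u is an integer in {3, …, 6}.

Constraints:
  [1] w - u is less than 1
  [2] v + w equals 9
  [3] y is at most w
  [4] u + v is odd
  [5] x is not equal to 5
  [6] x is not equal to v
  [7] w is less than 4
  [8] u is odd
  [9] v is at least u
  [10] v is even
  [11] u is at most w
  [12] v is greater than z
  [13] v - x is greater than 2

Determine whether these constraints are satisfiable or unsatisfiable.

Take x = 3, y = 3, z = 5, w = 3, v = 6, u = 3. Then constraint 1: w - u = 0; constraint 2: v + w = 9; constraint 13: v - x = 3, and every other listed constraint is also met.

Satisfiable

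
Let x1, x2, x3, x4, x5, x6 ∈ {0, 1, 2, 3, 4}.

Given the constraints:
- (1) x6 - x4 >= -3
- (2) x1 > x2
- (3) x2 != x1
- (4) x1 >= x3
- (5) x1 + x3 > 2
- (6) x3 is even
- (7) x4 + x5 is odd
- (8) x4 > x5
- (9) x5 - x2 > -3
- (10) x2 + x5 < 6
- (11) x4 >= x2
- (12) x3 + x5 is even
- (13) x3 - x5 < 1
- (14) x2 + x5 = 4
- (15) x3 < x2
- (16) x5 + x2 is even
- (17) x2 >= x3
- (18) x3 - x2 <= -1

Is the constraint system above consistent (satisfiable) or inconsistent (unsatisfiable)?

Satisfiable

The assignment x1 = 3, x2 = 2, x3 = 0, x4 = 3, x5 = 2, x6 = 2 works:
  constraint 1 holds since x6 - x4 = -1.
  constraint 5 holds since x1 + x3 = 3.
  constraint 9 holds since x5 - x2 = 0.
The rest check out directly.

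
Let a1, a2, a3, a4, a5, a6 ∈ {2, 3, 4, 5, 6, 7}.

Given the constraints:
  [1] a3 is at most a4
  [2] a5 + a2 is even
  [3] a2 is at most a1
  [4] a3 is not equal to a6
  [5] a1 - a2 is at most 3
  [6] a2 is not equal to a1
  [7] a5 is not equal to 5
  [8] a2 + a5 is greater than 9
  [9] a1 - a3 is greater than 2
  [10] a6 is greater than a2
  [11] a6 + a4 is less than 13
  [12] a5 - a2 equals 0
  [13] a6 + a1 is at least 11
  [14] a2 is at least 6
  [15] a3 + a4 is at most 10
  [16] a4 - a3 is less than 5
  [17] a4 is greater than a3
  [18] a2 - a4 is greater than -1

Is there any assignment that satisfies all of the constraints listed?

Setting (a1, a2, a3, a4, a5, a6) = (7, 6, 2, 5, 6, 7) satisfies everything: constraint 5: a1 - a2 = 1; constraint 8: a2 + a5 = 12, and the others follow.

Satisfiable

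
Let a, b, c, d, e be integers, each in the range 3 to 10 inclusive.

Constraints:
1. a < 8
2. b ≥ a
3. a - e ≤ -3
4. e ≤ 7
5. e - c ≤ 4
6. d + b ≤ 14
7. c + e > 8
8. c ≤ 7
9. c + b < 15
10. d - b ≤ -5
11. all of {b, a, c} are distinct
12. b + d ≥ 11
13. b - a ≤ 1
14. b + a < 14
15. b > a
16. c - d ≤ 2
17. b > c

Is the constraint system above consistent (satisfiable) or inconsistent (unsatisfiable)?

Constraints 3, 5, 10, 13, and 16 give a − b ≥ -1, b − d ≥ 5, d − c ≥ -2, c − e ≥ -4, e − a ≥ 3.
Adding all 5 inequalities: the left sides telescope to 0, and the right sides sum to (-1) + 5 + (-2) + (-4) + 3 = 1. So 0 ≥ 1, which is false.

Unsatisfiable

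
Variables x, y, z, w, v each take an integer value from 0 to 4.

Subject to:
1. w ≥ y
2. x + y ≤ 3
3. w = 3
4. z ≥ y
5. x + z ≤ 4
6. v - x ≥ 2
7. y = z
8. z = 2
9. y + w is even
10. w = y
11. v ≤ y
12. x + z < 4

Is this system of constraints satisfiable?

Constraint 3 fixes w = 3 and constraint 8 fixes z = 2. Constraints 7 and 10 give w = y = z, so w = z. But 3 ≠ 2 — contradiction.

Unsatisfiable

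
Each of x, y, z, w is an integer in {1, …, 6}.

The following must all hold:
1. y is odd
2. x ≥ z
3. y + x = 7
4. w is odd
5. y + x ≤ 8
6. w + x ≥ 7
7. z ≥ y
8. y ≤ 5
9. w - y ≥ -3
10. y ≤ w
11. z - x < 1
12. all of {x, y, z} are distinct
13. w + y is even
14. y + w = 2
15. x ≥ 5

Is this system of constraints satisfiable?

The assignment x = 6, y = 1, z = 5, w = 1 works:
  constraint 3 holds since y + x = 7.
  constraint 5 holds since y + x = 7.
The rest check out directly.

Satisfiable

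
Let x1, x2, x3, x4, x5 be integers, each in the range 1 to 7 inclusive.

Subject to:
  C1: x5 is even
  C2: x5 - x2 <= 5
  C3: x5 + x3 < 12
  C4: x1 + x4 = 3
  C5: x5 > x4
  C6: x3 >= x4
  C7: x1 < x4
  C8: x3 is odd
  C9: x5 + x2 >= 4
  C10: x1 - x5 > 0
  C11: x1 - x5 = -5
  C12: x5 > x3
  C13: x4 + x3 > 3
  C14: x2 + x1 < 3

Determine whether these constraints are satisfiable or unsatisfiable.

Constraints 6, 7, 10, and 12 give x4 ≤ x3, x3 < x5, x5 < x1, x1 < x4. Chaining: x4 ≤ x3 < x5 < x1 < x4, which forces x4 < x4 — impossible.

Unsatisfiable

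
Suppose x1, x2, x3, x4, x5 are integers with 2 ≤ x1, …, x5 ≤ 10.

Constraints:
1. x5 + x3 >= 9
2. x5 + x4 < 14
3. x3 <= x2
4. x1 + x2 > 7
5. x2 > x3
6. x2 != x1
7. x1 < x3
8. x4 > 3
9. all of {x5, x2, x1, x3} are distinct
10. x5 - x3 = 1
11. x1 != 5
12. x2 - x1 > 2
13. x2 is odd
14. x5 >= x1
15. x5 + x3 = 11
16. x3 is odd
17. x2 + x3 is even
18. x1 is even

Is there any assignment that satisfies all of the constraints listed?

One satisfying assignment is x1 = 2, x2 = 7, x3 = 5, x4 = 6, x5 = 6.
For the less obvious constraints — constraint 1: x5 + x3 = 11; constraint 2: x5 + x4 = 12; constraint 4: x1 + x2 = 9 — and the others hold by inspection.

Satisfiable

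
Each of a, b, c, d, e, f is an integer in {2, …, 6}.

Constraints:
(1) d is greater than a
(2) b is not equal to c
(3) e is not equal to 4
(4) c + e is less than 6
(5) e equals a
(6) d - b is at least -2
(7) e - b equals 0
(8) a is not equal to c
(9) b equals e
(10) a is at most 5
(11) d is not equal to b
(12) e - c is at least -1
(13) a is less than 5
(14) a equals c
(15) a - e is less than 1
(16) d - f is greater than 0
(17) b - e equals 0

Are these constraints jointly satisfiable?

From constraints 5, 9, and 14, b = e = a = c, so b = c. But constraint 2 says b ≠ c. Contradiction.

Unsatisfiable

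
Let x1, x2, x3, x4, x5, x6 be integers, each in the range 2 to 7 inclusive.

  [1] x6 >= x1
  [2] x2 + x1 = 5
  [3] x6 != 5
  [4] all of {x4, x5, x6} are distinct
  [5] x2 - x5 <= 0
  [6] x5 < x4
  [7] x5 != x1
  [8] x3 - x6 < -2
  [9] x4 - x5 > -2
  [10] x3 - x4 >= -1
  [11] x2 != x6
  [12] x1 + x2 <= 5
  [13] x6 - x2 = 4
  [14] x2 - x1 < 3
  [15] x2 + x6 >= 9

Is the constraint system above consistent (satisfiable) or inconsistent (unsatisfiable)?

The assignment x1 = 2, x2 = 3, x3 = 4, x4 = 5, x5 = 4, x6 = 7 works:
  constraint 2 holds since x2 + x1 = 5.
  constraint 5 holds since x2 - x5 = -1.
  constraint 8 holds since x3 - x6 = -3.
The rest check out directly.

Satisfiable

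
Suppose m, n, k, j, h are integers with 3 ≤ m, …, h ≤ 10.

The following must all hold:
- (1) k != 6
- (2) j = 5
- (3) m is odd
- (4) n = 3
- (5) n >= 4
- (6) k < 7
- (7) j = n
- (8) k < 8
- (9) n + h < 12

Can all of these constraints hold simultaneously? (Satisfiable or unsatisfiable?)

Constraint 2 fixes j = 5 and constraint 4 fixes n = 3, but constraint 7 requires j = n. Since 5 ≠ 3, contradiction.

Unsatisfiable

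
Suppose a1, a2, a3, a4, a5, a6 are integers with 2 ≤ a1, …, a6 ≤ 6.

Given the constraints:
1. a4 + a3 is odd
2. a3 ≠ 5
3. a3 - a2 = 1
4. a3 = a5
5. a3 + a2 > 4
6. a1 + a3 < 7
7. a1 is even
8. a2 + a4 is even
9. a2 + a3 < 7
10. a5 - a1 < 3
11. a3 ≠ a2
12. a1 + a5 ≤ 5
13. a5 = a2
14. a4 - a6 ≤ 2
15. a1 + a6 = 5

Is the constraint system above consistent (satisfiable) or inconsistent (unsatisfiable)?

Unsatisfiable

From constraints 4 and 13, a3 = a5 = a2, so a3 = a2. But constraint 11 says a3 ≠ a2. Contradiction.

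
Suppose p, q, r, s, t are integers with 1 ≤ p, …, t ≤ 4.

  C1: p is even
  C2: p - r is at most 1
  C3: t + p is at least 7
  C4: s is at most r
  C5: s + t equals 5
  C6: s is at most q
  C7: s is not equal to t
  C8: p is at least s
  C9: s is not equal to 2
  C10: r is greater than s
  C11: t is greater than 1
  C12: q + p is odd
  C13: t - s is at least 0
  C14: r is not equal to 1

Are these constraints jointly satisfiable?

Take p = 4, q = 1, r = 4, s = 1, t = 4. Then constraint 2: p - r = 0; constraint 3: t + p = 8; constraint 5: s + t = 5, and every other listed constraint is also met.

Satisfiable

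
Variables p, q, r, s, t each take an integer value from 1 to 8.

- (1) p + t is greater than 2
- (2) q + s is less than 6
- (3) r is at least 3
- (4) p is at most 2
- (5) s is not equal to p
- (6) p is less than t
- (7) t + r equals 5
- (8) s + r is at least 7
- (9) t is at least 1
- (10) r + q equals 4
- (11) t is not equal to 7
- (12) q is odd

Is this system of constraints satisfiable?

Satisfiable

Take p = 1, q = 1, r = 3, s = 4, t = 2. Then constraint 1: p + t = 3; constraint 2: q + s = 5; constraint 7: t + r = 5, and every other listed constraint is also met.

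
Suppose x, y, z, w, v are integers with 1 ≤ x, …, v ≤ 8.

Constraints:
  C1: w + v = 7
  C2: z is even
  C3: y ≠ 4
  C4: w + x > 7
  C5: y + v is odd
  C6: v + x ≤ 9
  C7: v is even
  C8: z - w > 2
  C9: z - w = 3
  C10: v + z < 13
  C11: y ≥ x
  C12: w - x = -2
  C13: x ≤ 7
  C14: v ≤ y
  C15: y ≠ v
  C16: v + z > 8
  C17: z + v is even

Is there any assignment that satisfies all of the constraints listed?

Setting (x, y, z, w, v) = (5, 5, 6, 3, 4) satisfies everything: constraint 1: w + v = 7; constraint 4: w + x = 8; constraint 6: v + x = 9, and the others follow.

Satisfiable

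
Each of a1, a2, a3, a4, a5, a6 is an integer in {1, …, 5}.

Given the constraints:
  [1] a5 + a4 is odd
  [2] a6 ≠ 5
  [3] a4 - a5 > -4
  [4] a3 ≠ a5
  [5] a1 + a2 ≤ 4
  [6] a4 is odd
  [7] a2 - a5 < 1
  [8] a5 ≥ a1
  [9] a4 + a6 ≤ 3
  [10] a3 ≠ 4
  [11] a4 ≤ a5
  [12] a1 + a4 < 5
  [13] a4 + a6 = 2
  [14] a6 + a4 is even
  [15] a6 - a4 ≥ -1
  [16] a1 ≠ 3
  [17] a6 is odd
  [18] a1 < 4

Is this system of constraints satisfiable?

Satisfiable

Try a1 = 1, a2 = 1, a3 = 5, a4 = 1, a5 = 2, a6 = 1.
Check constraint 3: a4 - a5 = -1; constraint 5: a1 + a2 = 2; constraint 7: a2 - a5 = -1. The remaining constraints are straightforward to verify.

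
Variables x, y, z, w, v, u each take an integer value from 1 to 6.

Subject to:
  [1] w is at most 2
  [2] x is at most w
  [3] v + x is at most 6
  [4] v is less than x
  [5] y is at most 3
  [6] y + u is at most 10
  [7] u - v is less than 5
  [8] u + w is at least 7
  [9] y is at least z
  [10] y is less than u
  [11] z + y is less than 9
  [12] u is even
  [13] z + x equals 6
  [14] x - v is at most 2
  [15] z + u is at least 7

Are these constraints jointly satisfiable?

From constraints 5 and 9: z ≤ y ≤ 3. From constraints 1 and 2: x ≤ w ≤ 2. Hence z + x ≤ 5. But constraint 13 requires z + x = 6, and 6 > 5. Contradiction.

Unsatisfiable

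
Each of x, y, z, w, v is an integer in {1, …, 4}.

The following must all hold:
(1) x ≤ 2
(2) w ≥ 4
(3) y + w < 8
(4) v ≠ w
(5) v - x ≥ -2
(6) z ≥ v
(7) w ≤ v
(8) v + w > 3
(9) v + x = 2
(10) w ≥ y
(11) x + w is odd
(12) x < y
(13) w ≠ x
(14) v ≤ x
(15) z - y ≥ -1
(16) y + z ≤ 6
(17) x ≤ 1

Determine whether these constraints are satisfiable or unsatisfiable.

Unsatisfiable

From constraints 2 and 7: v ≥ w and w ≥ 4, so v ≥ 4. From constraints 1 and 14: v ≤ x and x ≤ 2, so v ≤ 2. But 2 < 4, so no value of v works.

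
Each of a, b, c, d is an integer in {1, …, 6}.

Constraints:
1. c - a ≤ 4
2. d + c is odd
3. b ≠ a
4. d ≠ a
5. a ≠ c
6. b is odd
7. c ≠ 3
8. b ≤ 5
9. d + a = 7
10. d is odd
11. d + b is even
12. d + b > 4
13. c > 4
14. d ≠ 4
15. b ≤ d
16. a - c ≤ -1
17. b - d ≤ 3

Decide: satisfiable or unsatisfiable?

Setting (a, b, c, d) = (4, 3, 6, 3) satisfies everything: constraint 1: c - a = 2; constraint 9: d + a = 7; constraint 12: d + b = 6, and the others follow.

Satisfiable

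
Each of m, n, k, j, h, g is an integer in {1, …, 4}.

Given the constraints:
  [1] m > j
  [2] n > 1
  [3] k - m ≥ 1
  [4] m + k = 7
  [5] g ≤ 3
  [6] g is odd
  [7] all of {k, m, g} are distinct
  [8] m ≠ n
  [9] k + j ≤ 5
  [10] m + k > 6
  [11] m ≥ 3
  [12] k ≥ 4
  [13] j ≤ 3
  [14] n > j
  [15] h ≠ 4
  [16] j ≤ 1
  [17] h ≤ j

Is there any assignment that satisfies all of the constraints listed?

Satisfiable

Take m = 3, n = 2, k = 4, j = 1, h = 1, g = 1. Then constraint 3: k - m = 1; constraint 4: m + k = 7, and every other listed constraint is also met.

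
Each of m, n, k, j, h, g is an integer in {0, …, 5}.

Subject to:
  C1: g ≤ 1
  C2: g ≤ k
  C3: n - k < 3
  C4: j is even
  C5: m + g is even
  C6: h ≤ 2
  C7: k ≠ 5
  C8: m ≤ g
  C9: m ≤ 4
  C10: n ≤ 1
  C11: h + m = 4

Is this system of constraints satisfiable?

From constraint 6: h ≤ 2. From constraints 1 and 8: m ≤ g ≤ 1. Hence h + m ≤ 3. But constraint 11 requires h + m = 4, and 4 > 3. Contradiction.

Unsatisfiable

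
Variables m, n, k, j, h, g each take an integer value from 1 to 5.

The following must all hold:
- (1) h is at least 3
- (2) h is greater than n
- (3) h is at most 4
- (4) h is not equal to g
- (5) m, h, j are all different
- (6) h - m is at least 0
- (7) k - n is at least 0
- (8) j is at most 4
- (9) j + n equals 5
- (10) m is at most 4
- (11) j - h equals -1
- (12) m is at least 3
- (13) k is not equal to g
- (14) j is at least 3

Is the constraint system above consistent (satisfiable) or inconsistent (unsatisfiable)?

Unsatisfiable

Constraints 1, 3, 8, 10, 12, and 14 confine each of m, h, j to the 2 values {3, 4}.
Constraint 5 requires all 3 of them to be distinct, but only 2 values are available — impossible by the pigeonhole principle.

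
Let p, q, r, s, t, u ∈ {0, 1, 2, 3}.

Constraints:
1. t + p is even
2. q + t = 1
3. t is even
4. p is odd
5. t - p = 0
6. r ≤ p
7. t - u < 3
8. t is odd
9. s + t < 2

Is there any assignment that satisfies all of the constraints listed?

Constraint 3 makes t even and constraint 4 makes p odd, so t + p must be odd. Constraint 1 says t + p is even — contradiction.

Unsatisfiable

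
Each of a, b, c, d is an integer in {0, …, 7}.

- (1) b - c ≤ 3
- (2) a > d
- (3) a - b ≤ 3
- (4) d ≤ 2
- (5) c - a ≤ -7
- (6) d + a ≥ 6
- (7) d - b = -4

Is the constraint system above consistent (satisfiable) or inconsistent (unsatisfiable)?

Unsatisfiable

Constraints 1, 3, and 5 give c − b ≥ -3, b − a ≥ -3, a − c ≥ 7.
Adding all 3 inequalities: the left sides telescope to 0, and the right sides sum to (-3) + (-3) + 7 = 1. So 0 ≥ 1, which is false.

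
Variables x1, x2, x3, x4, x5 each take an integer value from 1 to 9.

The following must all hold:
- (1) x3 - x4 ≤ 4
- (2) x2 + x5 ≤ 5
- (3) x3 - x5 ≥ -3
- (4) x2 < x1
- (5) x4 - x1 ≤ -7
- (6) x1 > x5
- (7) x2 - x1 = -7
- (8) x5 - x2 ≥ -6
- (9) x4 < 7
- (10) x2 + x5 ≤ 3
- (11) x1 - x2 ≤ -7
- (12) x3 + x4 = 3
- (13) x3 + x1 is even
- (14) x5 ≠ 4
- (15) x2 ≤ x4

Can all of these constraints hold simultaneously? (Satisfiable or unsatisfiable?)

Constraints 1, 3, 5, 8, and 11 give x1 − x4 ≥ 7, x4 − x3 ≥ -4, x3 − x5 ≥ -3, x5 − x2 ≥ -6, x2 − x1 ≥ 7.
Adding all 5 inequalities: the left sides telescope to 0, and the right sides sum to 7 + (-4) + (-3) + (-6) + 7 = 1. So 0 ≥ 1, which is false.

Unsatisfiable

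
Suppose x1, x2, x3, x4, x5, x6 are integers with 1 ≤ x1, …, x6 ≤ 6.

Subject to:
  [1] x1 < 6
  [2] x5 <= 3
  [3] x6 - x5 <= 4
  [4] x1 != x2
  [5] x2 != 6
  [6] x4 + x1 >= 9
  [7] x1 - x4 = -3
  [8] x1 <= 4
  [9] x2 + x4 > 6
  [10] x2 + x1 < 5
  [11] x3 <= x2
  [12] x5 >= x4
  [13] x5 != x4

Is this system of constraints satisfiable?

From constraints 2 and 12: x4 ≤ x5 ≤ 3. From constraint 8: x1 ≤ 4. Hence x4 + x1 ≤ 7. But constraint 6 requires x4 + x1 ≥ 9, and 9 > 7. Contradiction.

Unsatisfiable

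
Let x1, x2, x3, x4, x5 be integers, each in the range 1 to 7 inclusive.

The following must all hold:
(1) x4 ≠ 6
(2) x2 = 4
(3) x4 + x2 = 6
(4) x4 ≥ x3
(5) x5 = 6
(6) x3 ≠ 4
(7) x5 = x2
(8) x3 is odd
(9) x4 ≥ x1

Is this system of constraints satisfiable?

Unsatisfiable

Constraint 5 fixes x5 = 6 and constraint 2 fixes x2 = 4, but constraint 7 requires x5 = x2. Since 6 ≠ 4, contradiction.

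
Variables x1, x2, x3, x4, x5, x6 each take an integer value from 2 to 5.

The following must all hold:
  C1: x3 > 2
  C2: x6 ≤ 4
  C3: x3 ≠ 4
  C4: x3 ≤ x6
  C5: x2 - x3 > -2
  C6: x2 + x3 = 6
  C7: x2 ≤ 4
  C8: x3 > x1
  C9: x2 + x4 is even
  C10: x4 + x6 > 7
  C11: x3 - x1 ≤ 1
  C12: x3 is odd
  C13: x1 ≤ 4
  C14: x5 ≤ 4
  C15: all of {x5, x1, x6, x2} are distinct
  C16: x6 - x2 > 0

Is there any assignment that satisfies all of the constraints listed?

Unsatisfiable

Constraints 2, 7, 13, and 14 confine each of x5, x1, x6, x2 to the 3 values {2, …, 4} (the domain already gives each ≥ 2).
Constraint 15 requires all 4 of them to be distinct, but only 3 values are available — impossible by the pigeonhole principle.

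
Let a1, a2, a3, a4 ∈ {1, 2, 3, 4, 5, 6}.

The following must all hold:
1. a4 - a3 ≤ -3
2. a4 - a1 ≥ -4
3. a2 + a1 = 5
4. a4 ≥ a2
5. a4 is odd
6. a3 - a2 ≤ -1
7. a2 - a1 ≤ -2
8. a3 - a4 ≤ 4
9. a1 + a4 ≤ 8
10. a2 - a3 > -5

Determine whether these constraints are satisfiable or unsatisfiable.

Constraints 1, 2, 6, and 7 give a3 − a4 ≥ 3, a4 − a1 ≥ -4, a1 − a2 ≥ 2, a2 − a3 ≥ 1.
Adding all 4 inequalities: the left sides telescope to 0, and the right sides sum to 3 + (-4) + 2 + 1 = 2. So 0 ≥ 2, which is false.

Unsatisfiable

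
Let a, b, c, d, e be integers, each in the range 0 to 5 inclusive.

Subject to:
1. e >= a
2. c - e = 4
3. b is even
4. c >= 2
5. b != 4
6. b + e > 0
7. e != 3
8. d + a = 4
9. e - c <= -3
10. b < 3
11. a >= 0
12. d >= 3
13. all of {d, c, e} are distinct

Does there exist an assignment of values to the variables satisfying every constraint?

Take a = 0, b = 0, c = 5, d = 4, e = 1. Then constraint 2: c - e = 4; constraint 6: b + e = 1, and every other listed constraint is also met.

Satisfiable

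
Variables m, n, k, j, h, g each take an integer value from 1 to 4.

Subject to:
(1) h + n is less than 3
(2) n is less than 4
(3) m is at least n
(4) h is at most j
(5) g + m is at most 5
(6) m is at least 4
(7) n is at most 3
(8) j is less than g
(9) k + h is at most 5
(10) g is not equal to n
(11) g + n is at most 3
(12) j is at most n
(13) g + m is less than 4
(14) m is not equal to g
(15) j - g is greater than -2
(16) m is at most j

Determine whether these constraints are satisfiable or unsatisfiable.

Unsatisfiable

From constraints 6 and 16: j ≥ m and m ≥ 4, so j ≥ 4. From constraints 7 and 12: j ≤ n and n ≤ 3, so j ≤ 3. But 3 < 4, so no value of j works.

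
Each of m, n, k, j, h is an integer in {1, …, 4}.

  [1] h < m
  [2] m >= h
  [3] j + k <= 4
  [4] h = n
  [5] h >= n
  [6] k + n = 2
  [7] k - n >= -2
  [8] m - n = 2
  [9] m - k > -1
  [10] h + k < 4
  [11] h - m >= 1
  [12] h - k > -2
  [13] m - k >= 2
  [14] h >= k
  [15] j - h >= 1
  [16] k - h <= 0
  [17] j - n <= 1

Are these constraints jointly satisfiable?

Unsatisfiable

Constraints 7, 11, 13, 15, and 17 give m − k ≥ 2, k − n ≥ -2, n − j ≥ -1, j − h ≥ 1, h − m ≥ 1.
Adding all 5 inequalities: the left sides telescope to 0, and the right sides sum to 2 + (-2) + (-1) + 1 + 1 = 1. So 0 ≥ 1, which is false.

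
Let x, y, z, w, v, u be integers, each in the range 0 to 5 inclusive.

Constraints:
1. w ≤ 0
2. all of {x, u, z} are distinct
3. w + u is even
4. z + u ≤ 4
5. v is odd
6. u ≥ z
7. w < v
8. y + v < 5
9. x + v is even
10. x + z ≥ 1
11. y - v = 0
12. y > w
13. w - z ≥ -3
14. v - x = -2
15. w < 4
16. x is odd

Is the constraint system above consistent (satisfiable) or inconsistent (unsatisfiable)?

Satisfiable

One satisfying assignment is x = 3, y = 1, z = 0, w = 0, v = 1, u = 2.
For the less obvious constraints — constraint 4: z + u = 2; constraint 8: y + v = 2; constraint 10: x + z = 3 — and the others hold by inspection.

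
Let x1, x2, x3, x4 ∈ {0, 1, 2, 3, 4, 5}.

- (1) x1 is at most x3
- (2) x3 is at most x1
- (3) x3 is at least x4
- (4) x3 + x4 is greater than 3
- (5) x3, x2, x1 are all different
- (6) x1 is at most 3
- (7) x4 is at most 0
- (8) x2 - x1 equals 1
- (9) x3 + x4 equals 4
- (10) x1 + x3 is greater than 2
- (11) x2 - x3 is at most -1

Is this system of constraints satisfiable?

Unsatisfiable

From constraints 2 and 6: x3 ≤ x1 ≤ 3. From constraint 7: x4 ≤ 0. Hence x3 + x4 ≤ 3. But constraint 9 requires x3 + x4 = 4, and 4 > 3. Contradiction.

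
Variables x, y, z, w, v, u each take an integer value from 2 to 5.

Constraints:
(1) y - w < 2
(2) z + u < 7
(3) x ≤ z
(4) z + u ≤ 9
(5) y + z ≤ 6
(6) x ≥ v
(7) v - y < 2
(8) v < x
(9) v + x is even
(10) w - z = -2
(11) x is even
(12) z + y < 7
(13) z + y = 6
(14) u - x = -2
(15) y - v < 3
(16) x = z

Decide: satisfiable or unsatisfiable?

Setting (x, y, z, w, v, u) = (4, 2, 4, 2, 2, 2) satisfies everything: constraint 1: y - w = 0; constraint 2: z + u = 6; constraint 4: z + u = 6, and the others follow.

Satisfiable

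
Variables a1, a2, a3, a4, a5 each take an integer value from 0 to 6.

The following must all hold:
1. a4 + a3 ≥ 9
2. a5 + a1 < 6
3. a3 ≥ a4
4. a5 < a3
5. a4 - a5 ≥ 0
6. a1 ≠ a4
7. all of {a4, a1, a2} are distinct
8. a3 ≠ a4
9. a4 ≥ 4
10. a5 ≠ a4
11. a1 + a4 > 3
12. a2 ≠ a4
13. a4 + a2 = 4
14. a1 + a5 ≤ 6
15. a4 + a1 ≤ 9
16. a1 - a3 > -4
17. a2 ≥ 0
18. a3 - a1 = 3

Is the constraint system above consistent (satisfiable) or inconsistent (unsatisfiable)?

Satisfiable

One satisfying assignment is a1 = 2, a2 = 0, a3 = 5, a4 = 4, a5 = 2.
For the less obvious constraints — constraint 1: a4 + a3 = 9; constraint 2: a5 + a1 = 4; constraint 5: a4 - a5 = 2 — and the others hold by inspection.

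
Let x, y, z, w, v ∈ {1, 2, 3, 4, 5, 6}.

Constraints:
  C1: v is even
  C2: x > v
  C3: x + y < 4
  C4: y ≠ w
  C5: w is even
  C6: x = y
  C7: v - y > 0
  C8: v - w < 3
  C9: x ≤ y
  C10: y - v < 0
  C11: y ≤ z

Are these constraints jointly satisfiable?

Constraints 2, 7, and 9 give x ≤ y, y < v, v < x. Chaining: x ≤ y < v < x, which forces x < x — impossible.

Unsatisfiable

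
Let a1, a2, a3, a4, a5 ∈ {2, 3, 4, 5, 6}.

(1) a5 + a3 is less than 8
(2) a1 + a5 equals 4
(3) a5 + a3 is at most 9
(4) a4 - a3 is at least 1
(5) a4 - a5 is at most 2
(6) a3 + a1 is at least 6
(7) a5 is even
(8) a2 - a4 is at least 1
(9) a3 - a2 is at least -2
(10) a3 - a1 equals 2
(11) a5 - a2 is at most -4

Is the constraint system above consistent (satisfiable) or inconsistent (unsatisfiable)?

Unsatisfiable

Constraints 4, 5, 9, and 11 give a5 − a4 ≥ -2, a4 − a3 ≥ 1, a3 − a2 ≥ -2, a2 − a5 ≥ 4.
Adding all 4 inequalities: the left sides telescope to 0, and the right sides sum to (-2) + 1 + (-2) + 4 = 1. So 0 ≥ 1, which is false.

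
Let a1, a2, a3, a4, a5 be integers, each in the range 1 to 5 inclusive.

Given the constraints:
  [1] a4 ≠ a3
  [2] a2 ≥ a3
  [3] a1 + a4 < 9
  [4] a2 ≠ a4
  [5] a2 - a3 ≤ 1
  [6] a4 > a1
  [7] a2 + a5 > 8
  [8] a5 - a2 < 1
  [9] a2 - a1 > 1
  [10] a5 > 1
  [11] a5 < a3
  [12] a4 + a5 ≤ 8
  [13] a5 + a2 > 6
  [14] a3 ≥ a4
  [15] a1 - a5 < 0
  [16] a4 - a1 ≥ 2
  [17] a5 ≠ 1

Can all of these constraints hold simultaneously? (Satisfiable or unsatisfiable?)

Satisfiable

Try a1 = 2, a2 = 5, a3 = 5, a4 = 4, a5 = 4.
Check constraint 3: a1 + a4 = 6; constraint 5: a2 - a3 = 0; constraint 7: a2 + a5 = 9. The remaining constraints are straightforward to verify.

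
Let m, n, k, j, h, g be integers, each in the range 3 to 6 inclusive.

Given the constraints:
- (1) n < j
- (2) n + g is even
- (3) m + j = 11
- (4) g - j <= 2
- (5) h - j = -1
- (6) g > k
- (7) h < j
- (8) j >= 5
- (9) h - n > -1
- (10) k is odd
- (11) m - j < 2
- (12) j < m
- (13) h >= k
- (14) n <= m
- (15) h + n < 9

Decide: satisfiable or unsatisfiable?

The assignment m = 6, n = 4, k = 3, j = 5, h = 4, g = 4 works:
  constraint 3 holds since m + j = 11.
  constraint 4 holds since g - j = -1.
  constraint 5 holds since h - j = -1.
The rest check out directly.

Satisfiable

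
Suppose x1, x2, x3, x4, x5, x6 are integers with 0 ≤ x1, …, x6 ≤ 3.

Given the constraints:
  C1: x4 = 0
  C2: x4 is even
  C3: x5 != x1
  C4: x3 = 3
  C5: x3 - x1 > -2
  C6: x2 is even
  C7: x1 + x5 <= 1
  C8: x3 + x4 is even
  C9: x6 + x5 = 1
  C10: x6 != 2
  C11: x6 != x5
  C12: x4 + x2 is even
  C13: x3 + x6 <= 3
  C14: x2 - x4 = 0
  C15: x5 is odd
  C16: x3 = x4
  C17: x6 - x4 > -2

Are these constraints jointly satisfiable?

Constraint 4 fixes x3 = 3 and constraint 1 fixes x4 = 0, but constraint 16 requires x3 = x4. Since 3 ≠ 0, contradiction.

Unsatisfiable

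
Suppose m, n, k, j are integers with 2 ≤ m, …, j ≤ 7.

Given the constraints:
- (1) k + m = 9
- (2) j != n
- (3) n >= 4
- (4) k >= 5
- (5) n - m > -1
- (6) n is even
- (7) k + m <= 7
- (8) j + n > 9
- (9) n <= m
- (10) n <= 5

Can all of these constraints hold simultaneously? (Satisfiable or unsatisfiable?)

From constraint 4: k ≥ 5. From constraints 3 and 9: m ≥ n ≥ 4. Hence k + m ≥ 9. But constraint 7 requires k + m ≤ 7, and 7 < 9. Contradiction.

Unsatisfiable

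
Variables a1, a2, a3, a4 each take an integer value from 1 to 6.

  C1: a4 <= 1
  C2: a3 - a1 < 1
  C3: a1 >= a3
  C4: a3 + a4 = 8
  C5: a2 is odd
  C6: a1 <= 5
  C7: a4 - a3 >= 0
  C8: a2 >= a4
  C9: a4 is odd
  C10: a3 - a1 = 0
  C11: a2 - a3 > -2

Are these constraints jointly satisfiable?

Unsatisfiable

From constraints 3 and 6: a3 ≤ a1 ≤ 5. From constraint 1: a4 ≤ 1. Hence a3 + a4 ≤ 6. But constraint 4 requires a3 + a4 = 8, and 8 > 6. Contradiction.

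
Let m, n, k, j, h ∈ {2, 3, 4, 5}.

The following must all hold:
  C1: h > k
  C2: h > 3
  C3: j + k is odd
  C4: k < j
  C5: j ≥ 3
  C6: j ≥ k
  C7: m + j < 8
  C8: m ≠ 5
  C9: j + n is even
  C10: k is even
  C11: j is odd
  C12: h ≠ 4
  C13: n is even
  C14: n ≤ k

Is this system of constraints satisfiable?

Unsatisfiable

Constraint 11 makes j odd and constraint 13 makes n even, so j + n must be odd. Constraint 9 says j + n is even — contradiction.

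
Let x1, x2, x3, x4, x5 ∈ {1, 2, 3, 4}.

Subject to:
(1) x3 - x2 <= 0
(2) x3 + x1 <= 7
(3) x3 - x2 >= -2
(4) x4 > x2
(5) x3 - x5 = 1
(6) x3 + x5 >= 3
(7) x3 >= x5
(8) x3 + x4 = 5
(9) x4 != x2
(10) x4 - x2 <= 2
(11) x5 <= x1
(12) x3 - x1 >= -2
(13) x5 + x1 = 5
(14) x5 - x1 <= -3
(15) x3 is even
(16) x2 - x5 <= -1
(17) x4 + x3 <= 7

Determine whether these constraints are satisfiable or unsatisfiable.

Constraints 1, 12, 14, and 16 give x5 − x2 ≥ 1, x2 − x3 ≥ 0, x3 − x1 ≥ -2, x1 − x5 ≥ 3.
Adding all 4 inequalities: the left sides telescope to 0, and the right sides sum to 1 + 0 + (-2) + 3 = 2. So 0 ≥ 2, which is false.

Unsatisfiable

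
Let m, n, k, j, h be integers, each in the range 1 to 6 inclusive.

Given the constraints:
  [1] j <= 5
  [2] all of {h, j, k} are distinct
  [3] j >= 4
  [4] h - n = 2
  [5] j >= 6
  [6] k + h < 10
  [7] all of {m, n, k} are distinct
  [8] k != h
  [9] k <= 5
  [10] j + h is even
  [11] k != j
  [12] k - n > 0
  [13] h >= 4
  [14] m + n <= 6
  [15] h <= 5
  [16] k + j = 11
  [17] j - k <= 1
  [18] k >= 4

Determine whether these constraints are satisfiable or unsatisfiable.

Constraints 1, 3, 9, 13, 15, and 18 confine each of h, j, k to the 2 values {4, 5}.
Constraint 2 requires all 3 of them to be distinct, but only 2 values are available — impossible by the pigeonhole principle.

Unsatisfiable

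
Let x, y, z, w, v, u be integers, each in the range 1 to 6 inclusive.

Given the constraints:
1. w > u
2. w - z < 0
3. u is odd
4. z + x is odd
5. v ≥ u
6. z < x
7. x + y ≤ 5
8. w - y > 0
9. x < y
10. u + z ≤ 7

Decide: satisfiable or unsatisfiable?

Unsatisfiable

Constraints 2, 6, 8, and 9 give y < w, w < z, z < x, x < y. Chaining: y < w < z < x < y, which forces y < y — impossible.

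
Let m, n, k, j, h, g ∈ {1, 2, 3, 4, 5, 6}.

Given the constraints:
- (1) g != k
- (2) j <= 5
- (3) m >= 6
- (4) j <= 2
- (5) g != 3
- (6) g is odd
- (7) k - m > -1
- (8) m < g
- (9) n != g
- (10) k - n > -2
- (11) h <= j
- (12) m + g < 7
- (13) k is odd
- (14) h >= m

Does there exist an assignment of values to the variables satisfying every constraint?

From constraints 3 and 14: h ≥ m and m ≥ 6, so h ≥ 6. From constraints 2 and 11: h ≤ j and j ≤ 5, so h ≤ 5. But 5 < 6, so no value of h works.

Unsatisfiable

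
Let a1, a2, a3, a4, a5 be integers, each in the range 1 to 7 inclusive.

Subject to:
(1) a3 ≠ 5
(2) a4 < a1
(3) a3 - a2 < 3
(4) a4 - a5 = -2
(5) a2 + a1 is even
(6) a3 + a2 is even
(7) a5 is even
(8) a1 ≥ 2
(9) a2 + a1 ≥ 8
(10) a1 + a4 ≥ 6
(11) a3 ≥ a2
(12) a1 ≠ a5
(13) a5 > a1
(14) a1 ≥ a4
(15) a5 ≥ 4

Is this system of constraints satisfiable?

One satisfying assignment is a1 = 5, a2 = 5, a3 = 7, a4 = 4, a5 = 6.
For the less obvious constraints — constraint 3: a3 - a2 = 2; constraint 4: a4 - a5 = -2 — and the others hold by inspection.

Satisfiable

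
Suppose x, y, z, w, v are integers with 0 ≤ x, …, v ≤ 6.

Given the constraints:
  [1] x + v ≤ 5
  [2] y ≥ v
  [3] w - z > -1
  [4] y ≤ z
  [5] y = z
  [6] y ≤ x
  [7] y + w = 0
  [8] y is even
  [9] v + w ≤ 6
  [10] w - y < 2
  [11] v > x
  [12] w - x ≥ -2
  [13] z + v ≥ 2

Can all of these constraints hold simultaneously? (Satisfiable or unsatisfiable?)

Unsatisfiable

Constraints 2, 6, and 11 give v ≤ y, y ≤ x, x < v. Chaining: v ≤ y ≤ x < v, which forces v < v — impossible.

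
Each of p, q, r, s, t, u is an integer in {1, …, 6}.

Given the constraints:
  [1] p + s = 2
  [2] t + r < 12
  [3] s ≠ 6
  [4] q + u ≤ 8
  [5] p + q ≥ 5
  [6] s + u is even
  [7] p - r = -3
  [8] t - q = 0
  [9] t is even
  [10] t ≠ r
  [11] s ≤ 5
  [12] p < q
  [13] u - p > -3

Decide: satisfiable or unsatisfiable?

Setting (p, q, r, s, t, u) = (1, 6, 4, 1, 6, 1) satisfies everything: constraint 1: p + s = 2; constraint 2: t + r = 10, and the others follow.

Satisfiable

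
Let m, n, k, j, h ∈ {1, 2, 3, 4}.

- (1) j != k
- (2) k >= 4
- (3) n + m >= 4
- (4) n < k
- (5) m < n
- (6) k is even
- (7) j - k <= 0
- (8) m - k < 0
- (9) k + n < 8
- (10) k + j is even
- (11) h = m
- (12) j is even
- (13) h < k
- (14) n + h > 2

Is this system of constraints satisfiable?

Take m = 2, n = 3, k = 4, j = 2, h = 2. Then constraint 3: n + m = 5; constraint 7: j - k = -2; constraint 8: m - k = -2, and every other listed constraint is also met.

Satisfiable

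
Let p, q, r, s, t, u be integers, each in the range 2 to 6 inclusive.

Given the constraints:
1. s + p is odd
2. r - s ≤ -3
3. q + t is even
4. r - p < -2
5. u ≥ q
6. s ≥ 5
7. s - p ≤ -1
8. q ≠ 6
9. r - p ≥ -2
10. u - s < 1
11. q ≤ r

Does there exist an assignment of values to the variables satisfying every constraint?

Unsatisfiable

Constraints 2, 7, and 9 give r − p ≥ -2, p − s ≥ 1, s − r ≥ 3.
Adding all 3 inequalities: the left sides telescope to 0, and the right sides sum to (-2) + 1 + 3 = 2. So 0 ≥ 2, which is false.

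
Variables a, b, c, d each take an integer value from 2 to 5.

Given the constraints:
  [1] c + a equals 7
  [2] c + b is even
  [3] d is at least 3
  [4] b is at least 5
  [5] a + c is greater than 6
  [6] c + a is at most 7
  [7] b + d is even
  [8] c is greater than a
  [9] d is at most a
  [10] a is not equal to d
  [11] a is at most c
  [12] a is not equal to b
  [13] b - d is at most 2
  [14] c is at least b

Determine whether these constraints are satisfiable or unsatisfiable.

Unsatisfiable

From constraints 4 and 14: c ≥ b ≥ 5. From constraints 3 and 9: a ≥ d ≥ 3. Hence c + a ≥ 8. But constraint 1 requires c + a = 7, and 7 < 8. Contradiction.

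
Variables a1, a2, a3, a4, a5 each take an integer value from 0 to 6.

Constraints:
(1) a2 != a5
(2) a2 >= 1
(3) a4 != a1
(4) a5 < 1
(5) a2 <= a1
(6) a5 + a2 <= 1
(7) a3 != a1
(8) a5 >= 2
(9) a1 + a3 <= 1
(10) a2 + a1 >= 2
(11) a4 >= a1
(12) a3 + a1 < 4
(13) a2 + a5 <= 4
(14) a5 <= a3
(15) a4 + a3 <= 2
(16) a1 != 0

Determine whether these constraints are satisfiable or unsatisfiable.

Unsatisfiable

From constraints 2 and 5: a1 ≥ a2 ≥ 1. From constraints 8 and 14: a3 ≥ a5 ≥ 2. Hence a1 + a3 ≥ 3. But constraint 9 requires a1 + a3 ≤ 1, and 1 < 3. Contradiction.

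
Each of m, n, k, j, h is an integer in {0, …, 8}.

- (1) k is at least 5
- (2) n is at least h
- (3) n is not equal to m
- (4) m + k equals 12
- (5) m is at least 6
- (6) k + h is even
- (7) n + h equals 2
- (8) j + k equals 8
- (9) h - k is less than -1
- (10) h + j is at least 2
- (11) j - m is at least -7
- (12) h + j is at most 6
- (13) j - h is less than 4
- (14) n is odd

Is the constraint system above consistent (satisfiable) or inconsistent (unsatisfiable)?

Satisfiable

Try m = 7, n = 1, k = 5, j = 3, h = 1.
Check constraint 4: m + k = 12; constraint 7: n + h = 2. The remaining constraints are straightforward to verify.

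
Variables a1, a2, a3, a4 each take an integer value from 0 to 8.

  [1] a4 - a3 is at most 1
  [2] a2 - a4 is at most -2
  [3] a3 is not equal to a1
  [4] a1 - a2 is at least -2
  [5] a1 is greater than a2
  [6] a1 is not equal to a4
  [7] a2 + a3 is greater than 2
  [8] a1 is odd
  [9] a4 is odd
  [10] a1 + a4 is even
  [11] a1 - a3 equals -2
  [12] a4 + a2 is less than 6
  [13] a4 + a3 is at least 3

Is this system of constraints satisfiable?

Satisfiable

Take a1 = 1, a2 = 0, a3 = 3, a4 = 3. Then constraint 1: a4 - a3 = 0; constraint 2: a2 - a4 = -3; constraint 4: a1 - a2 = 1, and every other listed constraint is also met.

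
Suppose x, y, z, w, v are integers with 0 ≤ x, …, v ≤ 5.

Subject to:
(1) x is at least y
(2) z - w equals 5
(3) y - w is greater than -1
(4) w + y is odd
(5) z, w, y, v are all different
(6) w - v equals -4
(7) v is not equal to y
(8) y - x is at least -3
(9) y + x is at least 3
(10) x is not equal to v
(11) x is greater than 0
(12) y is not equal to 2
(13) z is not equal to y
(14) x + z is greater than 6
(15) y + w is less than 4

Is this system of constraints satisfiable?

Satisfiable

Take x = 3, y = 1, z = 5, w = 0, v = 4. Then constraint 2: z - w = 5; constraint 3: y - w = 1; constraint 6: w - v = -4, and every other listed constraint is also met.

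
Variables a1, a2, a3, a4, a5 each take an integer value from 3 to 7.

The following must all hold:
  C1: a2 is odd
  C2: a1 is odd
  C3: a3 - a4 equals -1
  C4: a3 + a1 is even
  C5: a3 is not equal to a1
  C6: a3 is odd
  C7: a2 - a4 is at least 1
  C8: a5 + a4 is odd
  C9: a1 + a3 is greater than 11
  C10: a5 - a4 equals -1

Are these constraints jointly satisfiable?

Satisfiable

Setting (a1, a2, a3, a4, a5) = (7, 7, 5, 6, 5) satisfies everything: constraint 3: a3 - a4 = -1; constraint 7: a2 - a4 = 1; constraint 9: a1 + a3 = 12, and the others follow.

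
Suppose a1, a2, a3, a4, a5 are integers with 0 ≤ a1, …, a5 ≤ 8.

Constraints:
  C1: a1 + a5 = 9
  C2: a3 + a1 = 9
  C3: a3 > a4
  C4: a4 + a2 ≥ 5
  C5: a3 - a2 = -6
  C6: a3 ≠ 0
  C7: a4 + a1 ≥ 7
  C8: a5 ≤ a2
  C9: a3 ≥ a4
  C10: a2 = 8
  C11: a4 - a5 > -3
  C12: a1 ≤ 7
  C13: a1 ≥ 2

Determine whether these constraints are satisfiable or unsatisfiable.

Try a1 = 7, a2 = 8, a3 = 2, a4 = 0, a5 = 2.
Check constraint 1: a1 + a5 = 9; constraint 2: a3 + a1 = 9. The remaining constraints are straightforward to verify.

Satisfiable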